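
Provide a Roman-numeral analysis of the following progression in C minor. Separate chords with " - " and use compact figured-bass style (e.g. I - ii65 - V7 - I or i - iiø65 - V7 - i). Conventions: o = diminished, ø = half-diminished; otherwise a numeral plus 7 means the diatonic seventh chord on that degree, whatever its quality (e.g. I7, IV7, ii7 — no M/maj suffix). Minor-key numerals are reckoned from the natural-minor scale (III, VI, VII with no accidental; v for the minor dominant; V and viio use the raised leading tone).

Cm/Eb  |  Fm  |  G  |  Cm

Cm/Eb: root C is the tonic; minor triad there is i6.
Fm: root F is the subdominant; minor triad there is iv.
G: root G is the dominant; major triad there is V.
Cm: root C is the tonic; minor triad there is i.

i6 - iv - V - i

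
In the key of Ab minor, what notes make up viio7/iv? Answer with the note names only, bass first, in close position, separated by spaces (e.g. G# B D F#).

C Eb Gb Bbb

The slash marks an applied leading-tone chord: viio of iv. In Ab minor, iv is Db, so the leading tone to it is C, a half step below.
Building a fully diminished seventh chord on C gives C-Eb-Gb-Bbb.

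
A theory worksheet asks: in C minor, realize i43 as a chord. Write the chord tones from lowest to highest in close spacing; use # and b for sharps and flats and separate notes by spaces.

The numeral's case and figure indicate a minor seventh chord. In C minor its root, the tonic, is C.
Stacking thirds from C gives C-Eb-G-Bb.
With the 43 figure the chord is in second inversion; from the bass G upward in close position it reads G-Bb-C-Eb.

G Bb C Eb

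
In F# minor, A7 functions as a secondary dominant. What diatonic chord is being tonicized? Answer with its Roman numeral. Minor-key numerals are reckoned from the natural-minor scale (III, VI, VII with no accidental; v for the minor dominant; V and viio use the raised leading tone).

The chord is a dominant seventh chord on A.
A dominant resolves down a perfect fifth: A → D. In F# minor, D is scale degree 6, i.e. VI.

VI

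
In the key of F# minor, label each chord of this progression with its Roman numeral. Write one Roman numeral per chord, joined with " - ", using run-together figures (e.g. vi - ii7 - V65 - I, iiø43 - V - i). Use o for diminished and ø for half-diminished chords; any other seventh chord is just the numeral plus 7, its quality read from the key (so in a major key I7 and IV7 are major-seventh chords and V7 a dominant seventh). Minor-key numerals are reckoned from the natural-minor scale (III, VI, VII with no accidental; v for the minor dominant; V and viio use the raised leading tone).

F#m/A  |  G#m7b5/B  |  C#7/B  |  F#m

i6 - iiø65 - V42 - i

F#m/A: minor triad on F# = scale degree 1 → i6.
G#m7b5/B: half-diminished seventh chord on G# = scale degree 2 → iiø65.
C#7/B: root C# is the dominant; dominant seventh chord there is V42.
F#m has root F#, degree 1 in F# minor, so i.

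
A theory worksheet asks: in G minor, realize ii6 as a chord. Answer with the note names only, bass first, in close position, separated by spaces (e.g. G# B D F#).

ii6 is the minor supertonic, borrowed from the parallel major (the Dorian ii). In G minor that root is A.
So the chord is A-C-E, a minor triad.
The figured bass 6 indicates first inversion, placing the third (C) in the bass: C-E-A.

C E A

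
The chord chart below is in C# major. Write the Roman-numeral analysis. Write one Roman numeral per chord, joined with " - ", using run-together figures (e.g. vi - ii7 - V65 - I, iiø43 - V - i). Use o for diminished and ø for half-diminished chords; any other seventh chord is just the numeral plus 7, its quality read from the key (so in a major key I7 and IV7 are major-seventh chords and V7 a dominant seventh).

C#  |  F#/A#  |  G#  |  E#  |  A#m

I - IV6 - V - V/vi - vi

C# has root C#, degree 1 in C# major, so I.
F#/A#: root F# is the subdominant; major triad there is IV6.
G#: major triad on G# = scale degree 5 → V.
E# is the secondary dominant of vi (major triad on E#): V/vi.
A#m: minor triad on A# = scale degree 6 → vi.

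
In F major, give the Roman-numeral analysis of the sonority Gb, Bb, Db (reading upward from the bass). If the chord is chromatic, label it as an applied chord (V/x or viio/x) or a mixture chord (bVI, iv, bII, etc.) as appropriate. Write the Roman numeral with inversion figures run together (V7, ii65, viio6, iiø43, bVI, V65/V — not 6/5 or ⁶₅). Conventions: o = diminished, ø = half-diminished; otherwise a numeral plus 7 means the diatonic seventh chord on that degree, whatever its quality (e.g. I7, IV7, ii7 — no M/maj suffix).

Stacked in thirds the chord is Gb-Bb-Db: a major triad on Gb.
Gb is the lowered second degree of F major (diatonic 2 would be G). This is the Neapolitan chord — a major triad on the lowered second degree.

bII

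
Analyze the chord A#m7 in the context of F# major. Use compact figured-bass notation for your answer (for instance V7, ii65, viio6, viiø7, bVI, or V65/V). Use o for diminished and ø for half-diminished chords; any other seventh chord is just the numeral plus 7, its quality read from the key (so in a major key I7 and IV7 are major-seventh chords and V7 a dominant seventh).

iii7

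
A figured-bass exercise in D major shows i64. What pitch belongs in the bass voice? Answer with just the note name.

i in D major has root D; the chord is D-F-A.
The figure 64 means second inversion — the fifth is in the bass.

A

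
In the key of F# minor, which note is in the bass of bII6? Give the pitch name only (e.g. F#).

B

bII in F# minor has root G; the chord is G-B-D.
The figure 6 means first inversion — the third is in the bass.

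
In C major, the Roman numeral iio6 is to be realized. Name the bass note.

F

iio in C major has root D; the chord is D-F-Ab.
The figure 6 means first inversion — the third is in the bass.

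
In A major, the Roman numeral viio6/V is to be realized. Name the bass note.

F#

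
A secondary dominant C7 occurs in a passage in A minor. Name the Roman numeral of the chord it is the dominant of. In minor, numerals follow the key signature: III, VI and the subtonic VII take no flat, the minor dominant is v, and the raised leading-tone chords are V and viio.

VI

The chord is a dominant seventh chord on C.
A dominant resolves down a perfect fifth: C → F. In A minor, F is scale degree 6, i.e. VI.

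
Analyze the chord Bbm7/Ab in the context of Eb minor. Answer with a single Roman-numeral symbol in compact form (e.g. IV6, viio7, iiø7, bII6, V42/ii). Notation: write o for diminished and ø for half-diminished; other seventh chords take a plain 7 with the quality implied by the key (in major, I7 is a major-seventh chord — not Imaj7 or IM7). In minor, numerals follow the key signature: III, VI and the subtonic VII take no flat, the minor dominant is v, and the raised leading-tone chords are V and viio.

The pitches Bb-Db-F-Ab form a minor seventh chord rooted on Bb.
In Eb minor, Bb is the dominant; the diatonic minor seventh chord there is v7.
With Ab in the bass the chord is in third inversion, so the figured bass is 42.

v42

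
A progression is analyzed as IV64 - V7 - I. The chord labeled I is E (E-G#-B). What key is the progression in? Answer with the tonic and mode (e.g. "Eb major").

E major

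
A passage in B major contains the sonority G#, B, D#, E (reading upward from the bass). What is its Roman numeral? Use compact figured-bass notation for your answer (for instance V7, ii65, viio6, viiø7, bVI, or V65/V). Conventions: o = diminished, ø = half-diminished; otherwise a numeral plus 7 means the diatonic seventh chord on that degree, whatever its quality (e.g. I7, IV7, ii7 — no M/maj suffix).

The pitches E-G#-B-D# form a major seventh chord rooted on E.
E is scale degree 4 in B major, and a major seventh chord on that degree is written IV7.
With G# in the bass the chord is in first inversion, so the figured bass is 65.

IV65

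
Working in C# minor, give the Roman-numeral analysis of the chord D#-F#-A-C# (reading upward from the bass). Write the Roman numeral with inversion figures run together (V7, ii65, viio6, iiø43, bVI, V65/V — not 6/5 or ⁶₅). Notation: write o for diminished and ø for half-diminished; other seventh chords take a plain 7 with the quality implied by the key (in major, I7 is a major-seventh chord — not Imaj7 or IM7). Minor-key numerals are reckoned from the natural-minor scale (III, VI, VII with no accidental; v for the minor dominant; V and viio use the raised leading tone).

Stacked in thirds the chord is D#-F#-A-C#: a half-diminished seventh chord on D#.
D# is scale degree 2 in C# minor, and a half-diminished seventh chord on that degree is written iiø7.

iiø7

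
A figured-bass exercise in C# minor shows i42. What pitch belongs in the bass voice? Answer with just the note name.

B

i in C# minor has root C#; the chord is C#-E-G#-B.
The figure 42 means third inversion — the seventh is in the bass.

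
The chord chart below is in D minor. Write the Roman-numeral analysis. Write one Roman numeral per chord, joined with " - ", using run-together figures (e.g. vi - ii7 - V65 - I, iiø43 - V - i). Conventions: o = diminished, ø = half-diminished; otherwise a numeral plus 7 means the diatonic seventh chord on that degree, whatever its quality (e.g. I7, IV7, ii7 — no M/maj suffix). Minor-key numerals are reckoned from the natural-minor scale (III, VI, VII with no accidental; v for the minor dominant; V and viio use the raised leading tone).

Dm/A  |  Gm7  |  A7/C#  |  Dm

Dm/A: root D is the tonic; minor triad there is i64.
Gm7: root G is the subdominant; minor seventh chord there is iv7.
A7/C#: dominant seventh chord on A = scale degree 5 → V65.
Dm: minor triad on D = scale degree 1 → i.

i64 - iv7 - V65 - i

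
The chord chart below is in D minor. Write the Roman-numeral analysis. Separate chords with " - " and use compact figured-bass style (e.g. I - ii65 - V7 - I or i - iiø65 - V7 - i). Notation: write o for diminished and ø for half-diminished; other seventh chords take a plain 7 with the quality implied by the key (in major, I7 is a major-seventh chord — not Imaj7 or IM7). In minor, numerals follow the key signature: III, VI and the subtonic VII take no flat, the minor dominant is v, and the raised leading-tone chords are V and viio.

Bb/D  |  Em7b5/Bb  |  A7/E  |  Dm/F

VI6 - iiø43 - V43 - i6

Bb/D: major triad on Bb = scale degree 6 → VI6.
Em7b5/Bb: half-diminished seventh chord on E = scale degree 2 → iiø43.
A7/E: dominant seventh chord on A = scale degree 5 → V43.
Dm/F has root D, degree 1 in D minor, so i6.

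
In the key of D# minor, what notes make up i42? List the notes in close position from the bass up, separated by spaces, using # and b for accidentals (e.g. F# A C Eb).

In D# minor, scale degree 1 is D#, and the diatonic chord built there is a minor seventh chord.
Stacking thirds from D# gives D#-F#-A#-C#.
The figured bass 42 indicates third inversion, placing the seventh (C#) in the bass: C#-D#-F#-A#.

C# D# F# A#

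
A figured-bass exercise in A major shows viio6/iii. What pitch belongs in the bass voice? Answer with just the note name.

The applied chord viio6/iii is rooted on B#: B#-D#-F#.
The figure 6 means first inversion — the third is in the bass.

D#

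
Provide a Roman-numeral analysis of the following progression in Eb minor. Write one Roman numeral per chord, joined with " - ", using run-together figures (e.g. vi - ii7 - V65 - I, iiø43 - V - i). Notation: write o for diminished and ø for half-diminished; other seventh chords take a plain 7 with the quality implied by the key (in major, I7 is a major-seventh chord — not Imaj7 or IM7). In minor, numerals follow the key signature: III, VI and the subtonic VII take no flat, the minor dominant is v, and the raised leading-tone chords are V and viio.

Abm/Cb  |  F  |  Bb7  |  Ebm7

Abm/Cb: root Ab is the subdominant; minor triad there is iv6.
F: a major triad on F, the applied dominant of V → V/V.
Bb7 has root Bb, degree 5 in Eb minor, so V7.
Ebm7 has root Eb, degree 1 in Eb minor, so i7.

iv6 - V/V - V7 - i7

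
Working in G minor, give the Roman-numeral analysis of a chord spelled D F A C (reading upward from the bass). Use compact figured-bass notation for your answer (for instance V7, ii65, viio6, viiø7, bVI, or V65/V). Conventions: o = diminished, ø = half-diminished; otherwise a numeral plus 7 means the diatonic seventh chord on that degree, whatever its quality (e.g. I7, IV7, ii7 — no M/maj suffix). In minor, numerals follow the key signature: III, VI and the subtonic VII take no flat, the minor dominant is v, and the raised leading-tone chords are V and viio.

v7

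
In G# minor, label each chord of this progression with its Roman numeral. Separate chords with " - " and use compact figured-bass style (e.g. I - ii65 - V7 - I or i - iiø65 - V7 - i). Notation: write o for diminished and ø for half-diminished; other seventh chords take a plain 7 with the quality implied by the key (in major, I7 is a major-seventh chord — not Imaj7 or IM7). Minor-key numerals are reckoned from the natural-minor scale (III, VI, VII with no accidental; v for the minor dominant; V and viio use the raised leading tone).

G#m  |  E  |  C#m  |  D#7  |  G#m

G#m has root G#, degree 1 in G# minor, so i.
E: major triad on E = scale degree 6 → VI.
C#m: minor triad on C# = scale degree 4 → iv.
D#7: root D# is the dominant; dominant seventh chord there is V7.
G#m: root G# is the tonic; minor triad there is i.

i - VI - iv - V7 - i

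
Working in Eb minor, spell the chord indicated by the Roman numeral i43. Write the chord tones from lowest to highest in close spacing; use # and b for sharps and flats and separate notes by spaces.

Bb Db Eb Gb

In Eb minor, scale degree 1 is Eb, and the diatonic chord built there is a minor seventh chord.
That chord is spelled Eb-Gb-Bb-Db.
With the 43 figure the chord is in second inversion; from the bass Bb upward in close position it reads Bb-Db-Eb-Gb.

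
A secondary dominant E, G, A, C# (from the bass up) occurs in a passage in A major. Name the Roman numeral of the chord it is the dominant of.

The chord is a dominant seventh chord on A.
A dominant resolves down a perfect fifth: A → D. In A major, D is scale degree 4, i.e. IV.

IV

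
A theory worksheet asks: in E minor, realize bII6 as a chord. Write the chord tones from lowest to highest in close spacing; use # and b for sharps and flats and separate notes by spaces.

A C F

bII6 is the Neapolitan sixth — a major triad on the lowered second degree, here in its customary first inversion. In E minor that root is F.
So the chord is F-A-C.
With the 6 figure the chord is in first inversion; from the bass A upward in close position it reads A-C-F.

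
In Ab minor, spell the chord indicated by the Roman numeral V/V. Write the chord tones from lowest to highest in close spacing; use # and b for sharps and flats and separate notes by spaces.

The slash means an applied dominant: we want the dominant of V. In Ab minor, V is Eb major, and its dominant is built on Bb.
Building a major triad on Bb gives Bb-D-F.

Bb D F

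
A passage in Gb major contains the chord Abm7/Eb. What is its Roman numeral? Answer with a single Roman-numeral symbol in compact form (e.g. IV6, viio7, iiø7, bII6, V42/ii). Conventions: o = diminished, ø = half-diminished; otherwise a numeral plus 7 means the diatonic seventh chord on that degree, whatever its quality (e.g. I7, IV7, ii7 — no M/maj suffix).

ii43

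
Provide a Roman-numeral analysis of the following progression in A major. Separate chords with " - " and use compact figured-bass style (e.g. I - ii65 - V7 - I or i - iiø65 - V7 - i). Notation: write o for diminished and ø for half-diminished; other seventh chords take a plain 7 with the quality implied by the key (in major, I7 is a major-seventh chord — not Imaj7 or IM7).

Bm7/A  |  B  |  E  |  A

ii42 - V/V - V - I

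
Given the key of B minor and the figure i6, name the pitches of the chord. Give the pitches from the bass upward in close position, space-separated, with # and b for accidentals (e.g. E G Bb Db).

D F# B

The numeral's case and figure indicate a minor triad. In B minor its root, the tonic, is B.
Stacking thirds from B gives B-D-F#.
With the 6 figure the chord is in first inversion; from the bass D upward in close position it reads D-F#-B.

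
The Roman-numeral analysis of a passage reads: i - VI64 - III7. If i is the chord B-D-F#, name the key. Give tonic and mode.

B minor

i is given as B-D-F# — a minor triad with root B.
If B is scale degree 1 and the mode makes that degree carry a minor triad, the tonic is B and the mode is minor.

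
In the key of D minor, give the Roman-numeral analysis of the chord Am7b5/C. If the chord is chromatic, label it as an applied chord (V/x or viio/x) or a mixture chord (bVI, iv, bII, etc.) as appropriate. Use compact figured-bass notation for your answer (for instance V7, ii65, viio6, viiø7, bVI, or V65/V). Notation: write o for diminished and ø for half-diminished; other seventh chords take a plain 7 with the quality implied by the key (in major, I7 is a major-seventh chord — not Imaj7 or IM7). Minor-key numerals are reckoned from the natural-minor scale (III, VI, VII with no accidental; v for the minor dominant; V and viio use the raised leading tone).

The pitches A-C-Eb-G form a half-diminished seventh chord rooted on A.
A sits a half step below Bb (VI in D minor); a diminished chord there is the applied leading-tone chord of VI.
With C in the bass the chord is in first inversion, so the figured bass is 65.

viiø65/VI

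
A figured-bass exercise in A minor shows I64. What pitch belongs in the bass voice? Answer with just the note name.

I in A minor has root A; the chord is A-C#-E.
The figure 64 means second inversion — the fifth is in the bass.

E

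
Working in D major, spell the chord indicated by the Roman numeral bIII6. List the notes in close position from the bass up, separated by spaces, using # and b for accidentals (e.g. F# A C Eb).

A C F

bIII6 is a major triad on the lowered third degree, borrowed from the parallel minor. In D major that root is F.
So the chord is F-A-C.
With the 6 figure the chord is in first inversion; from the bass A upward in close position it reads A-C-F.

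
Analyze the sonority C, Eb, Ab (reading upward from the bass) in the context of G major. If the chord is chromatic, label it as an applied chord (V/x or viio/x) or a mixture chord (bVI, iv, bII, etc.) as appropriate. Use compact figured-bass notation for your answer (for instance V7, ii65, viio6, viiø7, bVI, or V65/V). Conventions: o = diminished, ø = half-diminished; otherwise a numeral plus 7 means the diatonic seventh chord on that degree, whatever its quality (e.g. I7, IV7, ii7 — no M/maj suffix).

bII6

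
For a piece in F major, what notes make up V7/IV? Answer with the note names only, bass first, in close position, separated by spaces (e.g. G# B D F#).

F A C Eb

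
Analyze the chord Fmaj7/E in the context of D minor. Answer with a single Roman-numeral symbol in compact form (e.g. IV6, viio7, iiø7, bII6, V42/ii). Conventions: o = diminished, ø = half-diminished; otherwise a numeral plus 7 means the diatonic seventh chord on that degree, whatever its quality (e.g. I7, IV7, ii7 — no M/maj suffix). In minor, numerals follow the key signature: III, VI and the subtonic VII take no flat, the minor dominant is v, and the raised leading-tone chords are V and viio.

III42

The pitches F-A-C-E form a major seventh chord rooted on F.
In D minor, F is the mediant; the diatonic major seventh chord there is III7.
With E in the bass the chord is in third inversion, so the figured bass is 42.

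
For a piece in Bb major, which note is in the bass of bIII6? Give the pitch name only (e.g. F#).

F

bIII in Bb major has root Db; the chord is Db-F-Ab.
The figure 6 means first inversion — the third is in the bass.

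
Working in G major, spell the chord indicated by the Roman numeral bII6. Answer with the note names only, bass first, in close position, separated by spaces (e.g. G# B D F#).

C Eb Ab

Scale degree 2 in G major is A; lowering it a half step gives Ab. bII6 is the Neapolitan sixth — a major triad on the lowered second degree, here in its customary first inversion.
So the chord is Ab-C-Eb, a major triad.
The figured bass 6 indicates first inversion, placing the third (C) in the bass: C-Eb-Ab.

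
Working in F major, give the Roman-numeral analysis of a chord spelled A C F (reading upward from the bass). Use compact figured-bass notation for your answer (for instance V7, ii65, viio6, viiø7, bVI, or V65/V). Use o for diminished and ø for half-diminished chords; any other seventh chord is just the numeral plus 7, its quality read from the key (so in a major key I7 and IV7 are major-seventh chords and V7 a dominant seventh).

Stacked in thirds the chord is F-A-C: a major triad on F.
F is scale degree 1 in F major, and a major triad on that degree is written I.
With A in the bass the chord is in first inversion, so the figured bass is 6.

I6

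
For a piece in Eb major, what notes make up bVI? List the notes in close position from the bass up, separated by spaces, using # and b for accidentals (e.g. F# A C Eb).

Cb Eb Gb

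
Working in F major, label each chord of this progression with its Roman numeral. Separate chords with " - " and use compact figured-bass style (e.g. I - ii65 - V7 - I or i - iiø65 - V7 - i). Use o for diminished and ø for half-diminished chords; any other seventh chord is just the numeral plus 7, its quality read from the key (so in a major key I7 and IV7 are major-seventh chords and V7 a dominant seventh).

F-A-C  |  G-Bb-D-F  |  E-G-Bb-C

I - ii7 - V65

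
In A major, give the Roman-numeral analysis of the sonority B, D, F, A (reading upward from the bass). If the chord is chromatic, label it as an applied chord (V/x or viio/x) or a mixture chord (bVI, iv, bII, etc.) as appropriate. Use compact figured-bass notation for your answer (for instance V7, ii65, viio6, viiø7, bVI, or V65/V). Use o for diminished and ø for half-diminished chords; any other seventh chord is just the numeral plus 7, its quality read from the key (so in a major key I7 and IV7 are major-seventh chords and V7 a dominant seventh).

iiø7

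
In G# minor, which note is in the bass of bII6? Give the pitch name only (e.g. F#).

bII in G# minor has root A; the chord is A-C#-E.
The figure 6 means first inversion — the third is in the bass.

C#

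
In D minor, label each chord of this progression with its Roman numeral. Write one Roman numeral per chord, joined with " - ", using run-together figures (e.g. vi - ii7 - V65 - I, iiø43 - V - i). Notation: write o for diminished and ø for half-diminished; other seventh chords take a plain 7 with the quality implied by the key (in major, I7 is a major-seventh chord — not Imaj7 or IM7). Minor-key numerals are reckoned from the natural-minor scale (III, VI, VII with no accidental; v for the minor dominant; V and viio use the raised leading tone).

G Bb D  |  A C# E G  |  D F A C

G-Bb-D: minor triad on G = scale degree 4 → iv.
A-C#-E-G: root A is the dominant; dominant seventh chord there is V7.
D-F-A-C: root D is the tonic; minor seventh chord there is i7.

iv - V7 - i7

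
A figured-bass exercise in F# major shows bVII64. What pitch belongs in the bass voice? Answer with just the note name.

B

bVII in F# major has root E; the chord is E-G#-B.
The figure 64 means second inversion — the fifth is in the bass.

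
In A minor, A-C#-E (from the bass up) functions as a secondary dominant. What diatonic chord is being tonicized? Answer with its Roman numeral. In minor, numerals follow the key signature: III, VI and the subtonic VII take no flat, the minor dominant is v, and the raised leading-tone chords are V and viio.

The chord is a major triad on A.
A dominant resolves down a perfect fifth: A → D. In A minor, D is scale degree 4, i.e. iv.

iv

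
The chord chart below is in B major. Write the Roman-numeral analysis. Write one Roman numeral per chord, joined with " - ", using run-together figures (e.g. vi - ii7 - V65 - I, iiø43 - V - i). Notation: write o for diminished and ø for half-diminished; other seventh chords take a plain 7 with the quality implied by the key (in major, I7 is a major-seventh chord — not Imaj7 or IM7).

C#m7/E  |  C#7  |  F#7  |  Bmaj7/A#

ii65 - V7/V - V7 - I42

C#m7/E: minor seventh chord on C# = scale degree 2 → ii65.
C#7: chromatic; C# is V of V, so V7/V.
F#7 has root F#, degree 5 in B major, so V7.
Bmaj7/A#: major seventh chord on B = scale degree 1 → I42.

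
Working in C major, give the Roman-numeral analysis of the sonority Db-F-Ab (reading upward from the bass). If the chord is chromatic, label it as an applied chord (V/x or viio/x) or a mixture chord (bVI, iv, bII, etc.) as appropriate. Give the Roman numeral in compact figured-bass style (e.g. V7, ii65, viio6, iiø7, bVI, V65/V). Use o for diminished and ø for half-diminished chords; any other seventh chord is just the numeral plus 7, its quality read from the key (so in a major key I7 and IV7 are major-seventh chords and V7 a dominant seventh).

bII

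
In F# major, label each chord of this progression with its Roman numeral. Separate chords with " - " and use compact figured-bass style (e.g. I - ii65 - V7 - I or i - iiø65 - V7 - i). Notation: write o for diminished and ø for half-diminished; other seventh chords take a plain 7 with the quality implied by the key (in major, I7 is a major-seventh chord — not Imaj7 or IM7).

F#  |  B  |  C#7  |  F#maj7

I - IV - V7 - I7

F#: major triad on F# = scale degree 1 → I.
B: major triad on B = scale degree 4 → IV.
C#7: dominant seventh chord on C# = scale degree 5 → V7.
F#maj7 has root F#, degree 1 in F# major, so I7.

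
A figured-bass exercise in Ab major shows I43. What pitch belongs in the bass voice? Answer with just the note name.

I in Ab major has root Ab; the chord is Ab-C-Eb-G.
The figure 43 means second inversion — the fifth is in the bass.

Eb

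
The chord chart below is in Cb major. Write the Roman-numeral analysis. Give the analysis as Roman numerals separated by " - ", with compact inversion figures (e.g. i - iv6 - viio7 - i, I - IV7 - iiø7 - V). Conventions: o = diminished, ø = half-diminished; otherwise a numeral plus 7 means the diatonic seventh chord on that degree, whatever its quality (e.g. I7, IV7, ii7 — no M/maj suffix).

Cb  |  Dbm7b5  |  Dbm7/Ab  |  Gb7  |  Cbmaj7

I - iiø7 - ii43 - V7 - I7

Cb: major triad on Cb = scale degree 1 → I.
Dbm7b5: Db with this quality isn't in the key; it's iiø7, borrowed from the parallel minor.
Dbm7/Ab: root Db is the supertonic; minor seventh chord there is ii43.
Gb7: dominant seventh chord on Gb = scale degree 5 → V7.
Cbmaj7: major seventh chord on Cb = scale degree 1 → I7.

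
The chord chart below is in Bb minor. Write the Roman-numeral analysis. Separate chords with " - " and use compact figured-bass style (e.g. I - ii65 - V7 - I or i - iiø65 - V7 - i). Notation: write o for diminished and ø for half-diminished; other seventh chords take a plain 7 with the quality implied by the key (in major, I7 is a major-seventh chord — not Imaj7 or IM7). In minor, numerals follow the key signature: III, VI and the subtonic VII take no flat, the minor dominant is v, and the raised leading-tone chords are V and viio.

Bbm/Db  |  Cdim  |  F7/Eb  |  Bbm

Bbm/Db: minor triad on Bb = scale degree 1 → i6.
Cdim: diminished triad on C = scale degree 2 → iio.
F7/Eb: dominant seventh chord on F = scale degree 5 → V42.
Bbm has root Bb, degree 1 in Bb minor, so i.

i6 - iio - V42 - i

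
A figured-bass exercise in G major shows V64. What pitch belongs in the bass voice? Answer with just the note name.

V in G major has root D; the chord is D-F#-A.
The figure 64 means second inversion — the fifth is in the bass.

A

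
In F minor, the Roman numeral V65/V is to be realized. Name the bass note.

The applied chord V65/V is rooted on G: G-B-D-F.
The figure 65 means first inversion — the third is in the bass.

B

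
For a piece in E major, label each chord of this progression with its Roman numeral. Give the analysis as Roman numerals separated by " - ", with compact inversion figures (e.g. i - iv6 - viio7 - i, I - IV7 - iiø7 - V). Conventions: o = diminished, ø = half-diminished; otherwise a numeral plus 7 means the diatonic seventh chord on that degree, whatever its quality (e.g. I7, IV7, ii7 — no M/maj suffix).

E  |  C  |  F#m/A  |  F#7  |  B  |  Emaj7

I - bVI - ii6 - V7/V - V - I7

E: major triad on E = scale degree 1 → I.
C is non-diatonic — bVI, a mixture chord from E minor.
F#m/A: minor triad on F# = scale degree 2 → ii6.
F#7 is the secondary dominant of V (dominant seventh chord on F#): V7/V.
B: major triad on B = scale degree 5 → V.
Emaj7: root E is the tonic; major seventh chord there is I7.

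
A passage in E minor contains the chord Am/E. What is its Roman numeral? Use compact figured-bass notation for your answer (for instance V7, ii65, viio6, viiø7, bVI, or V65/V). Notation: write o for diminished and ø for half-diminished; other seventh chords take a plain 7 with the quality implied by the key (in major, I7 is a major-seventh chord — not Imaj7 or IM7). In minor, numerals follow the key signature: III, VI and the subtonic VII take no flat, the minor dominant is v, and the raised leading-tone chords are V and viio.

Stacked in thirds the chord is A-C-E: a minor triad on A.
A is scale degree 4 in E minor, and a minor triad on that degree is written iv.
With E in the bass the chord is in second inversion, so the figured bass is 64.

iv64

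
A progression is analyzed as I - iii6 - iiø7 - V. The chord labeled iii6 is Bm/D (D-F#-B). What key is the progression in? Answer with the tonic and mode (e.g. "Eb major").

iii6 is given as D-F#-B — a minor triad with root B.
Counting down 2 scale steps from B places the tonic on G; a minor triad on degree 3 is diatonic only in major.

G major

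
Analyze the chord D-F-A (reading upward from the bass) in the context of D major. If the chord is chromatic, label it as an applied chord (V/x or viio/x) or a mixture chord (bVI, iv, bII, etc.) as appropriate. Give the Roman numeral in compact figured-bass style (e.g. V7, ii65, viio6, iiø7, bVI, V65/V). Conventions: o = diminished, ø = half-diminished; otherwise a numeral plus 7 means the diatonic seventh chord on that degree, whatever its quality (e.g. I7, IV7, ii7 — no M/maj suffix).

Stacked in thirds the chord is D-F-A: a minor triad on D.
D is the first degree of D major. This is the minor tonic, borrowed from the parallel minor.

i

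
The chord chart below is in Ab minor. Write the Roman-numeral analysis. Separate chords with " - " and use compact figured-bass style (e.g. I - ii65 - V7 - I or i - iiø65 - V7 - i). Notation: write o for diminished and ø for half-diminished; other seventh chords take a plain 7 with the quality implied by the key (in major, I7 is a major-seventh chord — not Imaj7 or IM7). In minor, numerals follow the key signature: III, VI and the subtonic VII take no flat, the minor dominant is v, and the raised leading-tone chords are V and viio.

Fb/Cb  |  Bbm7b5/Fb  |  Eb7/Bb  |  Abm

Fb/Cb: root Fb is the submediant; major triad there is VI64.
Bbm7b5/Fb has root Bb, degree 2 in Ab minor, so iiø43.
Eb7/Bb: dominant seventh chord on Eb = scale degree 5 → V43.
Abm has root Ab, degree 1 in Ab minor, so i.

VI64 - iiø43 - V43 - i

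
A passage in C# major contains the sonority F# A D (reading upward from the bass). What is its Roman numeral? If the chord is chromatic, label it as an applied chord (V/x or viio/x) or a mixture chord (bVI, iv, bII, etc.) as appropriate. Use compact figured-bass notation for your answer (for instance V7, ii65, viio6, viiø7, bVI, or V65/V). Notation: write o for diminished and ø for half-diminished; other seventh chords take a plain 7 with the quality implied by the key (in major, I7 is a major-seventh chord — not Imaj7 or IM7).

bII6

The pitches D-F#-A form a major triad rooted on D.
D is the lowered second degree of C# major (diatonic 2 would be D#). This is the Neapolitan sixth — a major triad on the lowered second degree, here in its customary first inversion.
With F# in the bass the chord is in first inversion, so the figured bass is 6.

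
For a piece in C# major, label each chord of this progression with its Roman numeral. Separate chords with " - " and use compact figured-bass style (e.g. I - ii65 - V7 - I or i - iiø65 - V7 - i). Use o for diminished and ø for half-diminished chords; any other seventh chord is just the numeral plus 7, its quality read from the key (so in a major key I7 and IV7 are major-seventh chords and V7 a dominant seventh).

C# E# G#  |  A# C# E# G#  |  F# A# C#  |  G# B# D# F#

C#-E#-G# has root C#, degree 1 in C# major, so I.
A#-C#-E#-G#: minor seventh chord on A# = scale degree 6 → vi7.
F#-A#-C#: root F# is the subdominant; major triad there is IV.
G#-B#-D#-F#: dominant seventh chord on G# = scale degree 5 → V7.

I - vi7 - IV - V7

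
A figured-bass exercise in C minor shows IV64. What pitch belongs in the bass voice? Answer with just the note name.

C

IV in C minor has root F; the chord is F-A-C.
The figure 64 means second inversion — the fifth is in the bass.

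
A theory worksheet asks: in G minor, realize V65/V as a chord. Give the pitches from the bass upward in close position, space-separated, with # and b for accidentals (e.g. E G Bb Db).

The slash means an applied dominant: we want the dominant of V. In G minor, V is D major, and its dominant is built on A.
Building a dominant seventh chord on A gives A-C#-E-G.
With the 65 figure the chord is in first inversion; from the bass C# upward in close position it reads C#-E-G-A.

C# E G A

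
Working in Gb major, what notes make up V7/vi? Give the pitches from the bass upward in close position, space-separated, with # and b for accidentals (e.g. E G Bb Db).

V7/vi is a secondary dominant — the dominant seventh of vi. vi in Gb major is Eb, so the applied chord's root is Bb, a perfect fifth above.
Building a dominant seventh chord on Bb gives Bb-D-F-Ab.

Bb D F Ab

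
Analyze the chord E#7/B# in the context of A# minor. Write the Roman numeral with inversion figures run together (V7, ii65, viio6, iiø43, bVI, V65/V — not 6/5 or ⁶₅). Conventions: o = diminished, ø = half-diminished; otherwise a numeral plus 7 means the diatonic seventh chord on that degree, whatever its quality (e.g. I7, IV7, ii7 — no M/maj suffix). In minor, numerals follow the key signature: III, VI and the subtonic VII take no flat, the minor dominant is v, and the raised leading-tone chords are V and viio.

V43

The pitches E#-G##-B#-D# form a dominant seventh chord rooted on E#.
E# is scale degree 5 in A# minor, and a dominant seventh chord on that degree is written V7.
With B# in the bass the chord is in second inversion, so the figured bass is 43.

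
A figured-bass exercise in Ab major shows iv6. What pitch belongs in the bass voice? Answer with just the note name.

Fb

iv in Ab major has root Db; the chord is Db-Fb-Ab.
The figure 6 means first inversion — the third is in the bass.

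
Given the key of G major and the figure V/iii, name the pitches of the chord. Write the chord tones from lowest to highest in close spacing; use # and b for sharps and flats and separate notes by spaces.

F# A# C#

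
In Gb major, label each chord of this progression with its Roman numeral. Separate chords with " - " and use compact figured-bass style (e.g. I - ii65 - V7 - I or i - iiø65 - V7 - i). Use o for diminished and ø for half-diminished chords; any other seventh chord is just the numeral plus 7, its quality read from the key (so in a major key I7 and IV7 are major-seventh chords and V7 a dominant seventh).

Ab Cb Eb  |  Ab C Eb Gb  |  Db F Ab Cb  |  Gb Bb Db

ii - V7/V - V7 - I

Ab-Cb-Eb: root Ab is the supertonic; minor triad there is ii.
Ab-C-Eb-Gb is the secondary dominant of V (dominant seventh chord on Ab): V7/V.
Db-F-Ab-Cb: root Db is the dominant; dominant seventh chord there is V7.
Gb-Bb-Db: root Gb is the tonic; major triad there is I.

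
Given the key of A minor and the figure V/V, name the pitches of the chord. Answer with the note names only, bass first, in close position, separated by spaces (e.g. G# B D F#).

V/V is a secondary dominant — the dominant triad of V. V in A minor is E, so the applied chord's root is B, a perfect fifth above.
Building a major triad on B gives B-D#-F#.

B D# F#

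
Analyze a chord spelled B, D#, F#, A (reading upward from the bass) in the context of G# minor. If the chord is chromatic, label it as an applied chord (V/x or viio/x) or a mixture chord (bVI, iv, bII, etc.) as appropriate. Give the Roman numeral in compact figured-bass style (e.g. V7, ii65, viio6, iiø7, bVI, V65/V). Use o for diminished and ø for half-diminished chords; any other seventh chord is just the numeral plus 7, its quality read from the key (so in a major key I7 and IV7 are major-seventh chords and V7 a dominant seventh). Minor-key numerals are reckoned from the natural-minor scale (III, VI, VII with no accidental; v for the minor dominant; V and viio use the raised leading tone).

V7/VI

Stacked in thirds the chord is B-D#-F#-A: a dominant seventh chord on B.
B is not a diatonic chord root with this quality in G# minor, but it lies a perfect fifth above E (VI), so the chord functions as an applied dominant of VI.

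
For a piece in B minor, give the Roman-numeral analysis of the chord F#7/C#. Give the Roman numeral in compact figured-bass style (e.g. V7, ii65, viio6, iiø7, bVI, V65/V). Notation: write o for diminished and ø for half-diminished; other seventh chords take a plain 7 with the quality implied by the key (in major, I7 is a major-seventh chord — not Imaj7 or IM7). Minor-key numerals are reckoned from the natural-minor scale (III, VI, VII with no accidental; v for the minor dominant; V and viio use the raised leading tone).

V43

Stacked in thirds the chord is F#-A#-C#-E: a dominant seventh chord on F#.
In B minor, F# is the dominant; the diatonic dominant seventh chord there is V7.
With C# in the bass the chord is in second inversion, so the figured bass is 43.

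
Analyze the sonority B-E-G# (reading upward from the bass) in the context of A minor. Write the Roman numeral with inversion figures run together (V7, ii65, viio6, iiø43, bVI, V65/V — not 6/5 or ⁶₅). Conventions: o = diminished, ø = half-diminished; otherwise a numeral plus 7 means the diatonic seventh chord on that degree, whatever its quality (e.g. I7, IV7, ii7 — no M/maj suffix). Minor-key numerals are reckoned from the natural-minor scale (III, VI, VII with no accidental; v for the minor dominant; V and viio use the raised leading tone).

Stacked in thirds the chord is E-G#-B: a major triad on E.
E is scale degree 5 in A minor, and a major triad on that degree is written V.
With B in the bass the chord is in second inversion, so the figured bass is 64.

V64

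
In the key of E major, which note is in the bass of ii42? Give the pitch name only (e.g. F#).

ii in E major has root F#; the chord is F#-A-C#-E.
The figure 42 means third inversion — the seventh is in the bass.

E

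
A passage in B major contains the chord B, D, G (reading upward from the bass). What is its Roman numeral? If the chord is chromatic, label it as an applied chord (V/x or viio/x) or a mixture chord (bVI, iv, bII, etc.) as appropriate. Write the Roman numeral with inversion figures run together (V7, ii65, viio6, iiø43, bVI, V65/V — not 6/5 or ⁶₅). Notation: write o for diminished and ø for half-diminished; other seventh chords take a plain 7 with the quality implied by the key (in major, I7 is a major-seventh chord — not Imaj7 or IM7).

Stacked in thirds the chord is G-B-D: a major triad on G.
G is the lowered sixth degree of B major (diatonic 6 would be G#). This is a major triad on the lowered sixth degree, borrowed from the parallel minor.
With B in the bass the chord is in first inversion, so the figured bass is 6.

bVI6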